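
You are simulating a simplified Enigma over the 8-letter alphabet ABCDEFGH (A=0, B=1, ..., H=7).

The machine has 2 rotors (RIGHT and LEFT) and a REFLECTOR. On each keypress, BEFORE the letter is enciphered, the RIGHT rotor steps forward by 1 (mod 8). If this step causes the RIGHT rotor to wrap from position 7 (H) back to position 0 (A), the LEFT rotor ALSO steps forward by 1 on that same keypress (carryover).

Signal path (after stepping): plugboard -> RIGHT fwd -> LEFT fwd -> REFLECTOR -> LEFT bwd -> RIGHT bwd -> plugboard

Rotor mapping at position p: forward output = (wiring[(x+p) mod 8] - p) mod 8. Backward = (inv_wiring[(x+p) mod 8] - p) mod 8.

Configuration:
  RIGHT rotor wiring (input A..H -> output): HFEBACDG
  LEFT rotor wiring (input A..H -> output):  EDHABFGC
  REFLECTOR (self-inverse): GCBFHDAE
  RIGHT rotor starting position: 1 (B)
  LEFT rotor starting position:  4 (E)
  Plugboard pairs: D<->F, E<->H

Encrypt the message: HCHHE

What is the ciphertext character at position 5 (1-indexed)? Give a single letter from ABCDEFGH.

Char 1 ('H'): step: R->2, L=4; H->plug->E->R->B->L->B->refl->C->L'->C->R'->A->plug->A
Char 2 ('C'): step: R->3, L=4; C->plug->C->R->H->L->E->refl->H->L'->F->R'->B->plug->B
Char 3 ('H'): step: R->4, L=4; H->plug->E->R->D->L->G->refl->A->L'->E->R'->A->plug->A
Char 4 ('H'): step: R->5, L=4; H->plug->E->R->A->L->F->refl->D->L'->G->R'->B->plug->B
Char 5 ('E'): step: R->6, L=4; E->plug->H->R->E->L->A->refl->G->L'->D->R'->F->plug->D

D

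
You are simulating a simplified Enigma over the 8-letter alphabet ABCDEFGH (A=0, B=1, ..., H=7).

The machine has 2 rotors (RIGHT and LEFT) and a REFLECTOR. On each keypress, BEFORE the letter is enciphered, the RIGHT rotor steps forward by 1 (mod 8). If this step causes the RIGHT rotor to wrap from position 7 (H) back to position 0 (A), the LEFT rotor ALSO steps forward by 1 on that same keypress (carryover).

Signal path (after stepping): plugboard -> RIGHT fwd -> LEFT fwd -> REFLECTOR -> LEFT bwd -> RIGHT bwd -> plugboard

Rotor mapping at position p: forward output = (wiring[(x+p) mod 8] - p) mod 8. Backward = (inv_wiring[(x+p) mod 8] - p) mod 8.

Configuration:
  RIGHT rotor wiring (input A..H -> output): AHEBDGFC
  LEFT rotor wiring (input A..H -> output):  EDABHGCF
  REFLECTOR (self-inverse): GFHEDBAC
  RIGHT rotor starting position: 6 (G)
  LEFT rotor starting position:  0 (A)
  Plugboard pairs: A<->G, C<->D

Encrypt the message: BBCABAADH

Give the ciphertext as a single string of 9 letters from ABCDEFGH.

Char 1 ('B'): step: R->7, L=0; B->plug->B->R->B->L->D->refl->E->L'->A->R'->C->plug->D
Char 2 ('B'): step: R->0, L->1 (L advanced); B->plug->B->R->H->L->D->refl->E->L'->G->R'->F->plug->F
Char 3 ('C'): step: R->1, L=1; C->plug->D->R->C->L->A->refl->G->L'->D->R'->B->plug->B
Char 4 ('A'): step: R->2, L=1; A->plug->G->R->G->L->E->refl->D->L'->H->R'->B->plug->B
Char 5 ('B'): step: R->3, L=1; B->plug->B->R->A->L->C->refl->H->L'->B->R'->H->plug->H
Char 6 ('A'): step: R->4, L=1; A->plug->G->R->A->L->C->refl->H->L'->B->R'->C->plug->D
Char 7 ('A'): step: R->5, L=1; A->plug->G->R->E->L->F->refl->B->L'->F->R'->C->plug->D
Char 8 ('D'): step: R->6, L=1; D->plug->C->R->C->L->A->refl->G->L'->D->R'->F->plug->F
Char 9 ('H'): step: R->7, L=1; H->plug->H->R->G->L->E->refl->D->L'->H->R'->G->plug->A

Answer: DFBBHDDFA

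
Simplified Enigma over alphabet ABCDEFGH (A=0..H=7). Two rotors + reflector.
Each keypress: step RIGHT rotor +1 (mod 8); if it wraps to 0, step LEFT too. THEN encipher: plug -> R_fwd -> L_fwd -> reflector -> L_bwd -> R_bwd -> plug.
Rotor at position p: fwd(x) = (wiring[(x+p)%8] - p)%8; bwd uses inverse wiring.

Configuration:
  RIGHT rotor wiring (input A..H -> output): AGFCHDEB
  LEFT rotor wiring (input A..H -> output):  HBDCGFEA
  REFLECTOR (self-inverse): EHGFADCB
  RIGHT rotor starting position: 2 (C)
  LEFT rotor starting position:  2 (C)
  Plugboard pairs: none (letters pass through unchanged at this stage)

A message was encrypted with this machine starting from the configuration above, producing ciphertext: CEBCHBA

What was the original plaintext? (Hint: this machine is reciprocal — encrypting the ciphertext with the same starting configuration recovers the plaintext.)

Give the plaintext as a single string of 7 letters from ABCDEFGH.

Answer: ADFGGDH

Derivation:
Char 1 ('C'): step: R->3, L=2; C->plug->C->R->A->L->B->refl->H->L'->H->R'->A->plug->A
Char 2 ('E'): step: R->4, L=2; E->plug->E->R->E->L->C->refl->G->L'->F->R'->D->plug->D
Char 3 ('B'): step: R->5, L=2; B->plug->B->R->H->L->H->refl->B->L'->A->R'->F->plug->F
Char 4 ('C'): step: R->6, L=2; C->plug->C->R->C->L->E->refl->A->L'->B->R'->G->plug->G
Char 5 ('H'): step: R->7, L=2; H->plug->H->R->F->L->G->refl->C->L'->E->R'->G->plug->G
Char 6 ('B'): step: R->0, L->3 (L advanced); B->plug->B->R->G->L->G->refl->C->L'->C->R'->D->plug->D
Char 7 ('A'): step: R->1, L=3; A->plug->A->R->F->L->E->refl->A->L'->H->R'->H->plug->H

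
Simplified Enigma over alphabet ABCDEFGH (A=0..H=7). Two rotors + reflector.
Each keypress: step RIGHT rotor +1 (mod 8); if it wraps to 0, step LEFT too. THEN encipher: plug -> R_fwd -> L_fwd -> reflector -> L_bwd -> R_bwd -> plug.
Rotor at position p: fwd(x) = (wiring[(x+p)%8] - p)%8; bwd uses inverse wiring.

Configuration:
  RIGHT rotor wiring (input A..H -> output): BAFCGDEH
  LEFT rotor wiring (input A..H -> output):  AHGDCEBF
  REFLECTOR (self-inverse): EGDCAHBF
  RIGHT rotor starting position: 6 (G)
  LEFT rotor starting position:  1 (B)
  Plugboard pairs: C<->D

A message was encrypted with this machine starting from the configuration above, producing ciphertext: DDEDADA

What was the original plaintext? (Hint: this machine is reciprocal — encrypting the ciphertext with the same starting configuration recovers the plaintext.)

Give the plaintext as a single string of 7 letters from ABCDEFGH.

Answer: FFHGEAH

Derivation:
Char 1 ('D'): step: R->7, L=1; D->plug->C->R->B->L->F->refl->H->L'->H->R'->F->plug->F
Char 2 ('D'): step: R->0, L->2 (L advanced); D->plug->C->R->F->L->D->refl->C->L'->D->R'->F->plug->F
Char 3 ('E'): step: R->1, L=2; E->plug->E->R->C->L->A->refl->E->L'->A->R'->H->plug->H
Char 4 ('D'): step: R->2, L=2; D->plug->C->R->E->L->H->refl->F->L'->H->R'->G->plug->G
Char 5 ('A'): step: R->3, L=2; A->plug->A->R->H->L->F->refl->H->L'->E->R'->E->plug->E
Char 6 ('D'): step: R->4, L=2; D->plug->C->R->A->L->E->refl->A->L'->C->R'->A->plug->A
Char 7 ('A'): step: R->5, L=2; A->plug->A->R->G->L->G->refl->B->L'->B->R'->H->plug->H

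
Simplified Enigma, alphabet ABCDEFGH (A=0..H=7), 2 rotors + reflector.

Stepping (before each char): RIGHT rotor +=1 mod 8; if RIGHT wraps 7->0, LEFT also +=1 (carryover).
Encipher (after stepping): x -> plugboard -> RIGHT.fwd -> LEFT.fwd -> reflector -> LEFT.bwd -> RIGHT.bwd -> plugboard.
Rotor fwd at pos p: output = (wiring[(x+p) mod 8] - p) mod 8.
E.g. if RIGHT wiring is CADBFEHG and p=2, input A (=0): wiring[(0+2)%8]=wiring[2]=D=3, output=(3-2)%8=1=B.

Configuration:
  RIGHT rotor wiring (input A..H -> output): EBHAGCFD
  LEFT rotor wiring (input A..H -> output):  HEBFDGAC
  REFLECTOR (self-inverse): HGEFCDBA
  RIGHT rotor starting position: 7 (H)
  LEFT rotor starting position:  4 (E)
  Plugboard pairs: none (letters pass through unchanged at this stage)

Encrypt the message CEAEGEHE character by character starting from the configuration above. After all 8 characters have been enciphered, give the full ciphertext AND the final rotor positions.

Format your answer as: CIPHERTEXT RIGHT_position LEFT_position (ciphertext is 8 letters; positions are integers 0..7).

Answer: DGECFCCC 7 5

Derivation:
Char 1 ('C'): step: R->0, L->5 (L advanced); C->plug->C->R->H->L->G->refl->B->L'->A->R'->D->plug->D
Char 2 ('E'): step: R->1, L=5; E->plug->E->R->B->L->D->refl->F->L'->C->R'->G->plug->G
Char 3 ('A'): step: R->2, L=5; A->plug->A->R->F->L->E->refl->C->L'->D->R'->E->plug->E
Char 4 ('E'): step: R->3, L=5; E->plug->E->R->A->L->B->refl->G->L'->H->R'->C->plug->C
Char 5 ('G'): step: R->4, L=5; G->plug->G->R->D->L->C->refl->E->L'->F->R'->F->plug->F
Char 6 ('E'): step: R->5, L=5; E->plug->E->R->E->L->H->refl->A->L'->G->R'->C->plug->C
Char 7 ('H'): step: R->6, L=5; H->plug->H->R->E->L->H->refl->A->L'->G->R'->C->plug->C
Char 8 ('E'): step: R->7, L=5; E->plug->E->R->B->L->D->refl->F->L'->C->R'->C->plug->C
Final: ciphertext=DGECFCCC, RIGHT=7, LEFT=5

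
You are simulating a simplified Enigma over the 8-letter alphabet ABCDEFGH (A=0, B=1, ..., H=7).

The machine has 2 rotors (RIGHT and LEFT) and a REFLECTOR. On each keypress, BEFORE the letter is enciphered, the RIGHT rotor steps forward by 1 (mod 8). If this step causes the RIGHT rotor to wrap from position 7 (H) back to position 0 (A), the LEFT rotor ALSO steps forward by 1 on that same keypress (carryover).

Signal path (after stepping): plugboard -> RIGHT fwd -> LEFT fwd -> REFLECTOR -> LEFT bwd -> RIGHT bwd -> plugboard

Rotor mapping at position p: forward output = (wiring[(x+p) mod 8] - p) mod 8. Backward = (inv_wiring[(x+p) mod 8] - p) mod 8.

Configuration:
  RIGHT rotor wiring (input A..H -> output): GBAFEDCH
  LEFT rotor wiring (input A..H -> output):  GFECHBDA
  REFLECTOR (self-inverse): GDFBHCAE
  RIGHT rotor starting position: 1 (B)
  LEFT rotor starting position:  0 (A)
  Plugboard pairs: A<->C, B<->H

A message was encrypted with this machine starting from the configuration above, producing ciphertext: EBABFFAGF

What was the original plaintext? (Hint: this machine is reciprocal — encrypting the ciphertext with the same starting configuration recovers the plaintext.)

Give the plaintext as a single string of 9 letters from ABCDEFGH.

Answer: BGFGAECCB

Derivation:
Char 1 ('E'): step: R->2, L=0; E->plug->E->R->A->L->G->refl->A->L'->H->R'->H->plug->B
Char 2 ('B'): step: R->3, L=0; B->plug->H->R->F->L->B->refl->D->L'->G->R'->G->plug->G
Char 3 ('A'): step: R->4, L=0; A->plug->C->R->G->L->D->refl->B->L'->F->R'->F->plug->F
Char 4 ('B'): step: R->5, L=0; B->plug->H->R->H->L->A->refl->G->L'->A->R'->G->plug->G
Char 5 ('F'): step: R->6, L=0; F->plug->F->R->H->L->A->refl->G->L'->A->R'->C->plug->A
Char 6 ('F'): step: R->7, L=0; F->plug->F->R->F->L->B->refl->D->L'->G->R'->E->plug->E
Char 7 ('A'): step: R->0, L->1 (L advanced); A->plug->C->R->A->L->E->refl->H->L'->G->R'->A->plug->C
Char 8 ('G'): step: R->1, L=1; G->plug->G->R->G->L->H->refl->E->L'->A->R'->A->plug->C
Char 9 ('F'): step: R->2, L=1; F->plug->F->R->F->L->C->refl->F->L'->H->R'->H->plug->B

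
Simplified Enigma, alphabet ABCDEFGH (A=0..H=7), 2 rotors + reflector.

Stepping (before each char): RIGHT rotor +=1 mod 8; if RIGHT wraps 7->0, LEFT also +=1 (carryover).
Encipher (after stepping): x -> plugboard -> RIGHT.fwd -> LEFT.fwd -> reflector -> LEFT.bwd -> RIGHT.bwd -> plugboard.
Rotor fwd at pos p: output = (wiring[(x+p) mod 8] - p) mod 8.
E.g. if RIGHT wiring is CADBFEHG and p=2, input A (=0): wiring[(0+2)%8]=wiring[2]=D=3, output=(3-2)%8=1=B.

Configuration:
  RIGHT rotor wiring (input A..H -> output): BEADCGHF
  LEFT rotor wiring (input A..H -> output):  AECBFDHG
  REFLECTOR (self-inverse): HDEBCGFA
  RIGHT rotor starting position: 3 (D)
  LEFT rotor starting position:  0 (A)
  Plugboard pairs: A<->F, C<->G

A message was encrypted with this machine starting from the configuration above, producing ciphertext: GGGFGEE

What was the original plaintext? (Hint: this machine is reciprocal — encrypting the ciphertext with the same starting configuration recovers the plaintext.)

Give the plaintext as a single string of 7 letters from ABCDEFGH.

Answer: ECAHFAF

Derivation:
Char 1 ('G'): step: R->4, L=0; G->plug->C->R->D->L->B->refl->D->L'->F->R'->E->plug->E
Char 2 ('G'): step: R->5, L=0; G->plug->C->R->A->L->A->refl->H->L'->G->R'->G->plug->C
Char 3 ('G'): step: R->6, L=0; G->plug->C->R->D->L->B->refl->D->L'->F->R'->F->plug->A
Char 4 ('F'): step: R->7, L=0; F->plug->A->R->G->L->H->refl->A->L'->A->R'->H->plug->H
Char 5 ('G'): step: R->0, L->1 (L advanced); G->plug->C->R->A->L->D->refl->B->L'->B->R'->A->plug->F
Char 6 ('E'): step: R->1, L=1; E->plug->E->R->F->L->G->refl->F->L'->G->R'->F->plug->A
Char 7 ('E'): step: R->2, L=1; E->plug->E->R->F->L->G->refl->F->L'->G->R'->A->plug->F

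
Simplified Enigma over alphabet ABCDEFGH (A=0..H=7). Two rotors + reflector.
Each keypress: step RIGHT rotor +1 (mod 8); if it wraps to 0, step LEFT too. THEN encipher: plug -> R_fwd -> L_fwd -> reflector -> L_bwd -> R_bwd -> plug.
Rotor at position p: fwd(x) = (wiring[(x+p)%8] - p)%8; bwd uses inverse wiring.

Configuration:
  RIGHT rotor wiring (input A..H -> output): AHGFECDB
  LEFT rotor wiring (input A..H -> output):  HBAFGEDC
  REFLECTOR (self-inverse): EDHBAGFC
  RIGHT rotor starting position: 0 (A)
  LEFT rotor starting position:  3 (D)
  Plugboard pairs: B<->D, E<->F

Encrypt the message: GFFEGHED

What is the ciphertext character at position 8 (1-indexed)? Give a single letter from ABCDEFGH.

Char 1 ('G'): step: R->1, L=3; G->plug->G->R->A->L->C->refl->H->L'->E->R'->C->plug->C
Char 2 ('F'): step: R->2, L=3; F->plug->E->R->B->L->D->refl->B->L'->C->R'->C->plug->C
Char 3 ('F'): step: R->3, L=3; F->plug->E->R->G->L->G->refl->F->L'->H->R'->C->plug->C
Char 4 ('E'): step: R->4, L=3; E->plug->F->R->D->L->A->refl->E->L'->F->R'->D->plug->B
Char 5 ('G'): step: R->5, L=3; G->plug->G->R->A->L->C->refl->H->L'->E->R'->C->plug->C
Char 6 ('H'): step: R->6, L=3; H->plug->H->R->E->L->H->refl->C->L'->A->R'->E->plug->F
Char 7 ('E'): step: R->7, L=3; E->plug->F->R->F->L->E->refl->A->L'->D->R'->G->plug->G
Char 8 ('D'): step: R->0, L->4 (L advanced); D->plug->B->R->H->L->B->refl->D->L'->E->R'->E->plug->F

F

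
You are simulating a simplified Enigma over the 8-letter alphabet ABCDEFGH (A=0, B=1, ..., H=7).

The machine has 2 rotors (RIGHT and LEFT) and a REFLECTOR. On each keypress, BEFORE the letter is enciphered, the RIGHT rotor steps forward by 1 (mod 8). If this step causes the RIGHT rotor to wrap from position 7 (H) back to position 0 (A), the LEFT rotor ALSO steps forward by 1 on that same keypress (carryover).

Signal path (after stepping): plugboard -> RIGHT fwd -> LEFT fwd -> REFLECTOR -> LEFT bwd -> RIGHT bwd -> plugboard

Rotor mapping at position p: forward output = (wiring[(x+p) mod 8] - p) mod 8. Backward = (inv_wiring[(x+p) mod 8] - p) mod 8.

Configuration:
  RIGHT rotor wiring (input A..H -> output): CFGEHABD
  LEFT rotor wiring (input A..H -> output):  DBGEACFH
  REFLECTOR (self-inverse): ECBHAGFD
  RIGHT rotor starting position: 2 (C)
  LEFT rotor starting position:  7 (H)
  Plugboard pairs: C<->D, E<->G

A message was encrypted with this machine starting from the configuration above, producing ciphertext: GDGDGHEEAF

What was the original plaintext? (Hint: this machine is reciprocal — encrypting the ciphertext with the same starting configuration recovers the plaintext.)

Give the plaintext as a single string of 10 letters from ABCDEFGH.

Char 1 ('G'): step: R->3, L=7; G->plug->E->R->A->L->A->refl->E->L'->B->R'->A->plug->A
Char 2 ('D'): step: R->4, L=7; D->plug->C->R->F->L->B->refl->C->L'->C->R'->G->plug->E
Char 3 ('G'): step: R->5, L=7; G->plug->E->R->A->L->A->refl->E->L'->B->R'->F->plug->F
Char 4 ('D'): step: R->6, L=7; D->plug->C->R->E->L->F->refl->G->L'->H->R'->D->plug->C
Char 5 ('G'): step: R->7, L=7; G->plug->E->R->F->L->B->refl->C->L'->C->R'->H->plug->H
Char 6 ('H'): step: R->0, L->0 (L advanced); H->plug->H->R->D->L->E->refl->A->L'->E->R'->D->plug->C
Char 7 ('E'): step: R->1, L=0; E->plug->G->R->C->L->G->refl->F->L'->G->R'->D->plug->C
Char 8 ('E'): step: R->2, L=0; E->plug->G->R->A->L->D->refl->H->L'->H->R'->E->plug->G
Char 9 ('A'): step: R->3, L=0; A->plug->A->R->B->L->B->refl->C->L'->F->R'->C->plug->D
Char 10 ('F'): step: R->4, L=0; F->plug->F->R->B->L->B->refl->C->L'->F->R'->C->plug->D

Answer: AEFCHCCGDD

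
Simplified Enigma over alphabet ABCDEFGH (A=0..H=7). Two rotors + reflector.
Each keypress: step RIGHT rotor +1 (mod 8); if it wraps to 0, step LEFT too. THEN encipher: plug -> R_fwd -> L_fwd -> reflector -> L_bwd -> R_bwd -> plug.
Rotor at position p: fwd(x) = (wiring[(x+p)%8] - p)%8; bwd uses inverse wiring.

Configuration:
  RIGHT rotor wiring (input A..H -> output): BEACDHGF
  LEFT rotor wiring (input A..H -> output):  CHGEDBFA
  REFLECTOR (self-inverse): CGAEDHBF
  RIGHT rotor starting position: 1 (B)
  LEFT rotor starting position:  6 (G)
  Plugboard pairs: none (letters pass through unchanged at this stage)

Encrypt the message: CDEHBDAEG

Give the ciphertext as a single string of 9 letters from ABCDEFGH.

Answer: EHBCEFHDB

Derivation:
Char 1 ('C'): step: R->2, L=6; C->plug->C->R->B->L->C->refl->A->L'->E->R'->E->plug->E
Char 2 ('D'): step: R->3, L=6; D->plug->D->R->D->L->B->refl->G->L'->F->R'->H->plug->H
Char 3 ('E'): step: R->4, L=6; E->plug->E->R->F->L->G->refl->B->L'->D->R'->B->plug->B
Char 4 ('H'): step: R->5, L=6; H->plug->H->R->G->L->F->refl->H->L'->A->R'->C->plug->C
Char 5 ('B'): step: R->6, L=6; B->plug->B->R->H->L->D->refl->E->L'->C->R'->E->plug->E
Char 6 ('D'): step: R->7, L=6; D->plug->D->R->B->L->C->refl->A->L'->E->R'->F->plug->F
Char 7 ('A'): step: R->0, L->7 (L advanced); A->plug->A->R->B->L->D->refl->E->L'->F->R'->H->plug->H
Char 8 ('E'): step: R->1, L=7; E->plug->E->R->G->L->C->refl->A->L'->C->R'->D->plug->D
Char 9 ('G'): step: R->2, L=7; G->plug->G->R->H->L->G->refl->B->L'->A->R'->B->plug->B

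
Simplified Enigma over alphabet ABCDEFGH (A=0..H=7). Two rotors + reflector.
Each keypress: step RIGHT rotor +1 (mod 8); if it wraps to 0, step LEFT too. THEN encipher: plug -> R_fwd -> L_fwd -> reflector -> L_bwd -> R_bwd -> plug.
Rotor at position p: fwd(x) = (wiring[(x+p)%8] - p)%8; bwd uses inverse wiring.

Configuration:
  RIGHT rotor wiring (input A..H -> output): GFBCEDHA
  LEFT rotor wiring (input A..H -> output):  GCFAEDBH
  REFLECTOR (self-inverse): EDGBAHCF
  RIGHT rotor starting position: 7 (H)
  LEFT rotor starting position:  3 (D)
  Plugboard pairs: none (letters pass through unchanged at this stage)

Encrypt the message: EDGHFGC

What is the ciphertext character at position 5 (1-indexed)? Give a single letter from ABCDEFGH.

Char 1 ('E'): step: R->0, L->4 (L advanced); E->plug->E->R->E->L->C->refl->G->L'->F->R'->B->plug->B
Char 2 ('D'): step: R->1, L=4; D->plug->D->R->D->L->D->refl->B->L'->G->R'->F->plug->F
Char 3 ('G'): step: R->2, L=4; G->plug->G->R->E->L->C->refl->G->L'->F->R'->E->plug->E
Char 4 ('H'): step: R->3, L=4; H->plug->H->R->G->L->B->refl->D->L'->D->R'->F->plug->F
Char 5 ('F'): step: R->4, L=4; F->plug->F->R->B->L->H->refl->F->L'->C->R'->E->plug->E

E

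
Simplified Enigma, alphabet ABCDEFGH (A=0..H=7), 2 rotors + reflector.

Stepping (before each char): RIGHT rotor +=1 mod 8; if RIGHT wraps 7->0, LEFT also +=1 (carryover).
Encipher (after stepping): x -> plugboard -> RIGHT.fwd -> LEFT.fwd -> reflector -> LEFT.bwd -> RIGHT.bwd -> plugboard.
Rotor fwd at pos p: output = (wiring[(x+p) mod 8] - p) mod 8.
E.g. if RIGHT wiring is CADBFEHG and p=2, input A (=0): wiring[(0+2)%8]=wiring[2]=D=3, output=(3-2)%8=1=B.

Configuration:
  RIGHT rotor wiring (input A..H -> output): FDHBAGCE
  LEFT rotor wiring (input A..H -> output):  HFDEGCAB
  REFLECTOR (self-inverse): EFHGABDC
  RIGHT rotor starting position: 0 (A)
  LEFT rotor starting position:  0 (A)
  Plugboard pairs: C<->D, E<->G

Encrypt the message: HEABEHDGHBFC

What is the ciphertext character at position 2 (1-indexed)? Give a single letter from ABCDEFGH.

Char 1 ('H'): step: R->1, L=0; H->plug->H->R->E->L->G->refl->D->L'->C->R'->A->plug->A
Char 2 ('E'): step: R->2, L=0; E->plug->G->R->D->L->E->refl->A->L'->G->R'->C->plug->D

D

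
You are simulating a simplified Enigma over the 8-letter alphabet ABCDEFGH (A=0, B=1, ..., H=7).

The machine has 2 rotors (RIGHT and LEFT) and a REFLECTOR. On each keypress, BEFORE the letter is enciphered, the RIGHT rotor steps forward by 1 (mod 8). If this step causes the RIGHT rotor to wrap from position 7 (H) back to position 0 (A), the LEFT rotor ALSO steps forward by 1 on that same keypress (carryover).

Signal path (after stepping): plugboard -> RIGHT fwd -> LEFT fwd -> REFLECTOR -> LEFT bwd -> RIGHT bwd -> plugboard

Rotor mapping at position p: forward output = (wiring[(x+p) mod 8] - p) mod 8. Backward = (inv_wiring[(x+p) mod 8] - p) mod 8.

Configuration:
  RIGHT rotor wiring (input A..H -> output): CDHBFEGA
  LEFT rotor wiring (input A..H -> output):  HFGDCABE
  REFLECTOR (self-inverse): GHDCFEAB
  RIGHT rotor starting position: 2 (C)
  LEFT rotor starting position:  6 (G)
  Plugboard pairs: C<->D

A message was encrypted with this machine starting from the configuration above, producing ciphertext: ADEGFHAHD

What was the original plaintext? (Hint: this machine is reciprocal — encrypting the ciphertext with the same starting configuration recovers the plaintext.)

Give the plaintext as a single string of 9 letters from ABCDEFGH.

Answer: EGCAGFHCB

Derivation:
Char 1 ('A'): step: R->3, L=6; A->plug->A->R->G->L->E->refl->F->L'->F->R'->E->plug->E
Char 2 ('D'): step: R->4, L=6; D->plug->C->R->C->L->B->refl->H->L'->D->R'->G->plug->G
Char 3 ('E'): step: R->5, L=6; E->plug->E->R->G->L->E->refl->F->L'->F->R'->D->plug->C
Char 4 ('G'): step: R->6, L=6; G->plug->G->R->H->L->C->refl->D->L'->A->R'->A->plug->A
Char 5 ('F'): step: R->7, L=6; F->plug->F->R->G->L->E->refl->F->L'->F->R'->G->plug->G
Char 6 ('H'): step: R->0, L->7 (L advanced); H->plug->H->R->A->L->F->refl->E->L'->E->R'->F->plug->F
Char 7 ('A'): step: R->1, L=7; A->plug->A->R->C->L->G->refl->A->L'->B->R'->H->plug->H
Char 8 ('H'): step: R->2, L=7; H->plug->H->R->B->L->A->refl->G->L'->C->R'->D->plug->C
Char 9 ('D'): step: R->3, L=7; D->plug->C->R->B->L->A->refl->G->L'->C->R'->B->plug->B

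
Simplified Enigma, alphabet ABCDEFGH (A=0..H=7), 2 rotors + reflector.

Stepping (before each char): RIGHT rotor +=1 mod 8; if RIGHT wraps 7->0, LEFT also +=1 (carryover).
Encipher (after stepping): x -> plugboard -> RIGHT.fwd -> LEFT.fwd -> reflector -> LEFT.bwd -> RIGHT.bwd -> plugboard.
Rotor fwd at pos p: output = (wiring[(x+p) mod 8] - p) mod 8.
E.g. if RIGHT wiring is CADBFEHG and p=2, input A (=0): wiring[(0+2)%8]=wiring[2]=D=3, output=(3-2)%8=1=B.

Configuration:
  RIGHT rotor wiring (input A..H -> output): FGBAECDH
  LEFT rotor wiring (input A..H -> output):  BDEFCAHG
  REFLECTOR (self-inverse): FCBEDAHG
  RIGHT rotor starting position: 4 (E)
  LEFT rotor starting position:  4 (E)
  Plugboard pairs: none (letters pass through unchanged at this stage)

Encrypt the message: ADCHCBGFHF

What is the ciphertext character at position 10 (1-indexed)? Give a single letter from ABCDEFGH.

Char 1 ('A'): step: R->5, L=4; A->plug->A->R->F->L->H->refl->G->L'->A->R'->D->plug->D
Char 2 ('D'): step: R->6, L=4; D->plug->D->R->A->L->G->refl->H->L'->F->R'->A->plug->A
Char 3 ('C'): step: R->7, L=4; C->plug->C->R->H->L->B->refl->C->L'->D->R'->G->plug->G
Char 4 ('H'): step: R->0, L->5 (L advanced); H->plug->H->R->H->L->F->refl->A->L'->G->R'->B->plug->B
Char 5 ('C'): step: R->1, L=5; C->plug->C->R->H->L->F->refl->A->L'->G->R'->G->plug->G
Char 6 ('B'): step: R->2, L=5; B->plug->B->R->G->L->A->refl->F->L'->H->R'->A->plug->A
Char 7 ('G'): step: R->3, L=5; G->plug->G->R->D->L->E->refl->D->L'->A->R'->D->plug->D
Char 8 ('F'): step: R->4, L=5; F->plug->F->R->C->L->B->refl->C->L'->B->R'->E->plug->E
Char 9 ('H'): step: R->5, L=5; H->plug->H->R->H->L->F->refl->A->L'->G->R'->B->plug->B
Char 10 ('F'): step: R->6, L=5; F->plug->F->R->C->L->B->refl->C->L'->B->R'->B->plug->B

B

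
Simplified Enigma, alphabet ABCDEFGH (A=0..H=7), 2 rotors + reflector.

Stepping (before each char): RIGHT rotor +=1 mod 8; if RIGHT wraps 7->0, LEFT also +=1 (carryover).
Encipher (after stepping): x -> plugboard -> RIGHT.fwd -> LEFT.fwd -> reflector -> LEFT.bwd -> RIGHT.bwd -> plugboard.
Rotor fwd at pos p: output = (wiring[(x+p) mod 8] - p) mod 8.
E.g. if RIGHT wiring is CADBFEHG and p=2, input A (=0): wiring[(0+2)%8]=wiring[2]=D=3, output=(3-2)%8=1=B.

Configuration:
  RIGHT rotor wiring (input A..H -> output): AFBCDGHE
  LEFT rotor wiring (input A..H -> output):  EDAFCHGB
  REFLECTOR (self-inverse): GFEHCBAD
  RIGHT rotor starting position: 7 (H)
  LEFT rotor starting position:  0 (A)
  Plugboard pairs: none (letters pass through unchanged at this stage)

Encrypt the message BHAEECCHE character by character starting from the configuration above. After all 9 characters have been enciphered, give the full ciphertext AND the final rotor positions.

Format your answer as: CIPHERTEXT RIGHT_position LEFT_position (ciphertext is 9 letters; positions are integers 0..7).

Answer: ECCAHAHDG 0 2

Derivation:
Char 1 ('B'): step: R->0, L->1 (L advanced); B->plug->B->R->F->L->F->refl->B->L'->D->R'->E->plug->E
Char 2 ('H'): step: R->1, L=1; H->plug->H->R->H->L->D->refl->H->L'->B->R'->C->plug->C
Char 3 ('A'): step: R->2, L=1; A->plug->A->R->H->L->D->refl->H->L'->B->R'->C->plug->C
Char 4 ('E'): step: R->3, L=1; E->plug->E->R->B->L->H->refl->D->L'->H->R'->A->plug->A
Char 5 ('E'): step: R->4, L=1; E->plug->E->R->E->L->G->refl->A->L'->G->R'->H->plug->H
Char 6 ('C'): step: R->5, L=1; C->plug->C->R->H->L->D->refl->H->L'->B->R'->A->plug->A
Char 7 ('C'): step: R->6, L=1; C->plug->C->R->C->L->E->refl->C->L'->A->R'->H->plug->H
Char 8 ('H'): step: R->7, L=1; H->plug->H->R->A->L->C->refl->E->L'->C->R'->D->plug->D
Char 9 ('E'): step: R->0, L->2 (L advanced); E->plug->E->R->D->L->F->refl->B->L'->H->R'->G->plug->G
Final: ciphertext=ECCAHAHDG, RIGHT=0, LEFT=2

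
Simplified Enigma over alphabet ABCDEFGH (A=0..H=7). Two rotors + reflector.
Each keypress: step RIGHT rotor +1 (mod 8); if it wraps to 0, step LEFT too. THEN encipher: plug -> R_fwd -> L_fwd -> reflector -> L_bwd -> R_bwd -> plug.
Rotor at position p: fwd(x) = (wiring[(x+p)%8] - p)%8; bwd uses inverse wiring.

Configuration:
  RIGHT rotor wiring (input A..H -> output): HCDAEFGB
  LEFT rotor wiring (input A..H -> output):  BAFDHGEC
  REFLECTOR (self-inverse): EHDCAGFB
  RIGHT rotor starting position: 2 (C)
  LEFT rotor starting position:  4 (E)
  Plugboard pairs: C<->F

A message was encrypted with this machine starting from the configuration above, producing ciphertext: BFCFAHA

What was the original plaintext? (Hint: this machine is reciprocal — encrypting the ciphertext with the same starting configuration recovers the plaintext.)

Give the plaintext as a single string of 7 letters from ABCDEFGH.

Char 1 ('B'): step: R->3, L=4; B->plug->B->R->B->L->C->refl->D->L'->A->R'->H->plug->H
Char 2 ('F'): step: R->4, L=4; F->plug->C->R->C->L->A->refl->E->L'->F->R'->D->plug->D
Char 3 ('C'): step: R->5, L=4; C->plug->F->R->G->L->B->refl->H->L'->H->R'->H->plug->H
Char 4 ('F'): step: R->6, L=4; F->plug->C->R->B->L->C->refl->D->L'->A->R'->A->plug->A
Char 5 ('A'): step: R->7, L=4; A->plug->A->R->C->L->A->refl->E->L'->F->R'->F->plug->C
Char 6 ('H'): step: R->0, L->5 (L advanced); H->plug->H->R->B->L->H->refl->B->L'->A->R'->D->plug->D
Char 7 ('A'): step: R->1, L=5; A->plug->A->R->B->L->H->refl->B->L'->A->R'->G->plug->G

Answer: HDHACDG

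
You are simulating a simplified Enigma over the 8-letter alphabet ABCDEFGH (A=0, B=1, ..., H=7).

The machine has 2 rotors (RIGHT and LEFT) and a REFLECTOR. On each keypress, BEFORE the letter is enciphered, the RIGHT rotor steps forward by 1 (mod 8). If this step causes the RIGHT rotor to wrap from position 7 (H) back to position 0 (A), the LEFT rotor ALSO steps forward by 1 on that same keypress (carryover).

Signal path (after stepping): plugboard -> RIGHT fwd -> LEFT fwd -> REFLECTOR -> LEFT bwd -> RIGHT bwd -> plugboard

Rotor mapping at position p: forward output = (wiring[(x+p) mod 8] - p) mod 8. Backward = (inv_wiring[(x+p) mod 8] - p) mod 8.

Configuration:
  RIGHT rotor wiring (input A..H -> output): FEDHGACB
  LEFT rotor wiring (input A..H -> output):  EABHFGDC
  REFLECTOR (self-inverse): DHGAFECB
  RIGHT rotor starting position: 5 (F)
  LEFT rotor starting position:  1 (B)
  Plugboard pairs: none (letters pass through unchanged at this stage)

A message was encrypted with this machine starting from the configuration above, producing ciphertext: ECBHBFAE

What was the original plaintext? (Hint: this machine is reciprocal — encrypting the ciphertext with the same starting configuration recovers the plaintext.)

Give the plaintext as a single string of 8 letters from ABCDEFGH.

Char 1 ('E'): step: R->6, L=1; E->plug->E->R->F->L->C->refl->G->L'->C->R'->H->plug->H
Char 2 ('C'): step: R->7, L=1; C->plug->C->R->F->L->C->refl->G->L'->C->R'->A->plug->A
Char 3 ('B'): step: R->0, L->2 (L advanced); B->plug->B->R->E->L->B->refl->H->L'->A->R'->F->plug->F
Char 4 ('H'): step: R->1, L=2; H->plug->H->R->E->L->B->refl->H->L'->A->R'->G->plug->G
Char 5 ('B'): step: R->2, L=2; B->plug->B->R->F->L->A->refl->D->L'->C->R'->H->plug->H
Char 6 ('F'): step: R->3, L=2; F->plug->F->R->C->L->D->refl->A->L'->F->R'->C->plug->C
Char 7 ('A'): step: R->4, L=2; A->plug->A->R->C->L->D->refl->A->L'->F->R'->D->plug->D
Char 8 ('E'): step: R->5, L=2; E->plug->E->R->H->L->G->refl->C->L'->G->R'->F->plug->F

Answer: HAFGHCDF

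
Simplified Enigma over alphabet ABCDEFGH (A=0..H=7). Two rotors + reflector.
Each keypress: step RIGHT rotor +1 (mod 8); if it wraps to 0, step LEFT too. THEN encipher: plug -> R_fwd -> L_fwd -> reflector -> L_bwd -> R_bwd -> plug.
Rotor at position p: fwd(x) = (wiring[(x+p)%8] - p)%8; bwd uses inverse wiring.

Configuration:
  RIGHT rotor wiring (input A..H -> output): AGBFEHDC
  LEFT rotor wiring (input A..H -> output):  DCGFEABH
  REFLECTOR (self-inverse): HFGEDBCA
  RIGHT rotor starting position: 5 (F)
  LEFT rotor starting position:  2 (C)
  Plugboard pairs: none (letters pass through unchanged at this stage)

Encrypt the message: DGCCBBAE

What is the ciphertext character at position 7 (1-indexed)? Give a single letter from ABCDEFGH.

Char 1 ('D'): step: R->6, L=2; D->plug->D->R->A->L->E->refl->D->L'->B->R'->H->plug->H
Char 2 ('G'): step: R->7, L=2; G->plug->G->R->A->L->E->refl->D->L'->B->R'->B->plug->B
Char 3 ('C'): step: R->0, L->3 (L advanced); C->plug->C->R->B->L->B->refl->F->L'->C->R'->H->plug->H
Char 4 ('C'): step: R->1, L=3; C->plug->C->R->E->L->E->refl->D->L'->H->R'->H->plug->H
Char 5 ('B'): step: R->2, L=3; B->plug->B->R->D->L->G->refl->C->L'->A->R'->F->plug->F
Char 6 ('B'): step: R->3, L=3; B->plug->B->R->B->L->B->refl->F->L'->C->R'->A->plug->A
Char 7 ('A'): step: R->4, L=3; A->plug->A->R->A->L->C->refl->G->L'->D->R'->B->plug->B

B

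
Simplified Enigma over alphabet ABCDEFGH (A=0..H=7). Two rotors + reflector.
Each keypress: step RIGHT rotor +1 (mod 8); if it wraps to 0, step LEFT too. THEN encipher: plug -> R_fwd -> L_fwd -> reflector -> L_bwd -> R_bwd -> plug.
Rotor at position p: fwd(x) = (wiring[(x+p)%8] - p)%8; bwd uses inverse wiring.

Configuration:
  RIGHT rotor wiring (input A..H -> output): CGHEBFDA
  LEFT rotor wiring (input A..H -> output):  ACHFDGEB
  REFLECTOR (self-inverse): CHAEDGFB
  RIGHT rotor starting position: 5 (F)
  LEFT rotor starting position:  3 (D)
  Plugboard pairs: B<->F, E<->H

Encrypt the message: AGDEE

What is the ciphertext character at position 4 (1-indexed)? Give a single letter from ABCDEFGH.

Char 1 ('A'): step: R->6, L=3; A->plug->A->R->F->L->F->refl->G->L'->E->R'->C->plug->C
Char 2 ('G'): step: R->7, L=3; G->plug->G->R->G->L->H->refl->B->L'->D->R'->B->plug->F
Char 3 ('D'): step: R->0, L->4 (L advanced); D->plug->D->R->E->L->E->refl->D->L'->G->R'->B->plug->F
Char 4 ('E'): step: R->1, L=4; E->plug->H->R->B->L->C->refl->A->L'->C->R'->F->plug->B

B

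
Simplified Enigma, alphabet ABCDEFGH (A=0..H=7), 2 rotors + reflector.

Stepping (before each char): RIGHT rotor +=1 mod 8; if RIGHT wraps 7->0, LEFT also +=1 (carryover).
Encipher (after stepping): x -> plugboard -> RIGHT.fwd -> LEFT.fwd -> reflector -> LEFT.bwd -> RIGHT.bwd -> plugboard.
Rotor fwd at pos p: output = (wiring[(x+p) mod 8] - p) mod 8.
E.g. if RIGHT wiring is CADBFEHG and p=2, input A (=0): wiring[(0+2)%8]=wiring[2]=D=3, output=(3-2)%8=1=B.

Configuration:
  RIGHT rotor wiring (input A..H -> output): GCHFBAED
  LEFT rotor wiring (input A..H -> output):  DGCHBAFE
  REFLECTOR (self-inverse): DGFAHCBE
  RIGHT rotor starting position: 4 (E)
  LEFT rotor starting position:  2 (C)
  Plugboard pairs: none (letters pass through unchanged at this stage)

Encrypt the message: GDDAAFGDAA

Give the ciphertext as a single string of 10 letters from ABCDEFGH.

Answer: HCADCGECFB

Derivation:
Char 1 ('G'): step: R->5, L=2; G->plug->G->R->A->L->A->refl->D->L'->E->R'->H->plug->H
Char 2 ('D'): step: R->6, L=2; D->plug->D->R->E->L->D->refl->A->L'->A->R'->C->plug->C
Char 3 ('D'): step: R->7, L=2; D->plug->D->R->A->L->A->refl->D->L'->E->R'->A->plug->A
Char 4 ('A'): step: R->0, L->3 (L advanced); A->plug->A->R->G->L->D->refl->A->L'->F->R'->D->plug->D
Char 5 ('A'): step: R->1, L=3; A->plug->A->R->B->L->G->refl->B->L'->E->R'->C->plug->C
Char 6 ('F'): step: R->2, L=3; F->plug->F->R->B->L->G->refl->B->L'->E->R'->G->plug->G
Char 7 ('G'): step: R->3, L=3; G->plug->G->R->H->L->H->refl->E->L'->A->R'->E->plug->E
Char 8 ('D'): step: R->4, L=3; D->plug->D->R->H->L->H->refl->E->L'->A->R'->C->plug->C
Char 9 ('A'): step: R->5, L=3; A->plug->A->R->D->L->C->refl->F->L'->C->R'->F->plug->F
Char 10 ('A'): step: R->6, L=3; A->plug->A->R->G->L->D->refl->A->L'->F->R'->B->plug->B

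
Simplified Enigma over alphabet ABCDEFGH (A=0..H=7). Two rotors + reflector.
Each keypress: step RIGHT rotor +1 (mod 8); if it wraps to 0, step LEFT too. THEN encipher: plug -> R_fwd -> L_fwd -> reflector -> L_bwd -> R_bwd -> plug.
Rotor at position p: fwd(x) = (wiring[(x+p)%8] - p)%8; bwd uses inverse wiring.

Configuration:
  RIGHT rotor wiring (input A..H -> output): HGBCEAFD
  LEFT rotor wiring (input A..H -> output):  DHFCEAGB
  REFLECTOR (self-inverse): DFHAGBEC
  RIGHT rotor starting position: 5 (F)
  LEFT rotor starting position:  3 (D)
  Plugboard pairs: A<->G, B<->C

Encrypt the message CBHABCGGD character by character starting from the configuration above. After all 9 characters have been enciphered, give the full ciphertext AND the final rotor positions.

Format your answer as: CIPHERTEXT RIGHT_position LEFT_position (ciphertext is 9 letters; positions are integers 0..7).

Char 1 ('C'): step: R->6, L=3; C->plug->B->R->F->L->A->refl->D->L'->D->R'->E->plug->E
Char 2 ('B'): step: R->7, L=3; B->plug->C->R->H->L->C->refl->H->L'->A->R'->B->plug->C
Char 3 ('H'): step: R->0, L->4 (L advanced); H->plug->H->R->D->L->F->refl->B->L'->G->R'->B->plug->C
Char 4 ('A'): step: R->1, L=4; A->plug->G->R->C->L->C->refl->H->L'->E->R'->F->plug->F
Char 5 ('B'): step: R->2, L=4; B->plug->C->R->C->L->C->refl->H->L'->E->R'->H->plug->H
Char 6 ('C'): step: R->3, L=4; C->plug->B->R->B->L->E->refl->G->L'->H->R'->A->plug->G
Char 7 ('G'): step: R->4, L=4; G->plug->A->R->A->L->A->refl->D->L'->F->R'->G->plug->A
Char 8 ('G'): step: R->5, L=4; G->plug->A->R->D->L->F->refl->B->L'->G->R'->C->plug->B
Char 9 ('D'): step: R->6, L=4; D->plug->D->R->A->L->A->refl->D->L'->F->R'->B->plug->C
Final: ciphertext=ECCFHGABC, RIGHT=6, LEFT=4

Answer: ECCFHGABC 6 4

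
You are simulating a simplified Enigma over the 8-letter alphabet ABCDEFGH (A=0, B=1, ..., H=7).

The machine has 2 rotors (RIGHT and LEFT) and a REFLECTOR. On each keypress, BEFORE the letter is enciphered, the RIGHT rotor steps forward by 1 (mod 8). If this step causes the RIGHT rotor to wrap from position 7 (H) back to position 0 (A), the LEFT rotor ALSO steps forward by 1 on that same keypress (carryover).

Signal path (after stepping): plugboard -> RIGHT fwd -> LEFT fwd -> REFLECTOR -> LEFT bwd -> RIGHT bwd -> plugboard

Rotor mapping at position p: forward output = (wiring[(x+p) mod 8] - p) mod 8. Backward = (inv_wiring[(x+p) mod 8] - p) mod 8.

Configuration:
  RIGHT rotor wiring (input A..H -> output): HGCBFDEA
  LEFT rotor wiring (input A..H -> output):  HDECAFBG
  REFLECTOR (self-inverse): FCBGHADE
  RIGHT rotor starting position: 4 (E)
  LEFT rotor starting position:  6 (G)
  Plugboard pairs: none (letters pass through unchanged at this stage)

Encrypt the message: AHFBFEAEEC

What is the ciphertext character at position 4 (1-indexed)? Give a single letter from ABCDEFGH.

Char 1 ('A'): step: R->5, L=6; A->plug->A->R->G->L->C->refl->B->L'->C->R'->D->plug->D
Char 2 ('H'): step: R->6, L=6; H->plug->H->R->F->L->E->refl->H->L'->H->R'->G->plug->G
Char 3 ('F'): step: R->7, L=6; F->plug->F->R->G->L->C->refl->B->L'->C->R'->E->plug->E
Char 4 ('B'): step: R->0, L->7 (L advanced); B->plug->B->R->G->L->G->refl->D->L'->E->R'->G->plug->G

G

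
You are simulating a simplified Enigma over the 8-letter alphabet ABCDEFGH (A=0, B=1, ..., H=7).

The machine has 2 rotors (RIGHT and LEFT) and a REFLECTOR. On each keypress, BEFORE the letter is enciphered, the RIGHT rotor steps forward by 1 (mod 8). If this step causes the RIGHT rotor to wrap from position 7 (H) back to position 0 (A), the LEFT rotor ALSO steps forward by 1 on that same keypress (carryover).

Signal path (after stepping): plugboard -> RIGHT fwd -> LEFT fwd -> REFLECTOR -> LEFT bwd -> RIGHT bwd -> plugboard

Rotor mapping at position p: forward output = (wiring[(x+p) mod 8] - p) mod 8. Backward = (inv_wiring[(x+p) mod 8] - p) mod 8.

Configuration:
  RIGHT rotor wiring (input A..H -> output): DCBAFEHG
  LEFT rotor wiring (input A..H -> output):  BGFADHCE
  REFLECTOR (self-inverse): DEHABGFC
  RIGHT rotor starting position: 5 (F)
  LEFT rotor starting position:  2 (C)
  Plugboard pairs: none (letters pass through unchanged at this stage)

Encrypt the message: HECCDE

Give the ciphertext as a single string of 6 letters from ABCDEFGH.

Char 1 ('H'): step: R->6, L=2; H->plug->H->R->G->L->H->refl->C->L'->F->R'->C->plug->C
Char 2 ('E'): step: R->7, L=2; E->plug->E->R->B->L->G->refl->F->L'->D->R'->C->plug->C
Char 3 ('C'): step: R->0, L->3 (L advanced); C->plug->C->R->B->L->A->refl->D->L'->G->R'->H->plug->H
Char 4 ('C'): step: R->1, L=3; C->plug->C->R->H->L->C->refl->H->L'->D->R'->E->plug->E
Char 5 ('D'): step: R->2, L=3; D->plug->D->R->C->L->E->refl->B->L'->E->R'->F->plug->F
Char 6 ('E'): step: R->3, L=3; E->plug->E->R->D->L->H->refl->C->L'->H->R'->G->plug->G

Answer: CCHEFG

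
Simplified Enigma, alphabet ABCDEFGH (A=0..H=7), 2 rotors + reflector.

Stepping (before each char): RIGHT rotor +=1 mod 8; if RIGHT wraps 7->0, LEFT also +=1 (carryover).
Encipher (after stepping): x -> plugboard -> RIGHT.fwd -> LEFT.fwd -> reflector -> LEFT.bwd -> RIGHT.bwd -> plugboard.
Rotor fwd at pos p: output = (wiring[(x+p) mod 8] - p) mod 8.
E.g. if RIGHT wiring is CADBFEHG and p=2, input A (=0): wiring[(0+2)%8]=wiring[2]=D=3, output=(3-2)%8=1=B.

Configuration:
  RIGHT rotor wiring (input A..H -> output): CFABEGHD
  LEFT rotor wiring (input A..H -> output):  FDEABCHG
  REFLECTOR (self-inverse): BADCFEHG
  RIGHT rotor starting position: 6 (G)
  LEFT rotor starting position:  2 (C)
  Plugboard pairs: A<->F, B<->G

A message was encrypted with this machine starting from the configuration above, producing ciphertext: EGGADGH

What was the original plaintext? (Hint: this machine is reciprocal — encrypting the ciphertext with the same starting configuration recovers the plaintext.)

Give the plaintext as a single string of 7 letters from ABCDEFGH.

Answer: DEACHAC

Derivation:
Char 1 ('E'): step: R->7, L=2; E->plug->E->R->C->L->H->refl->G->L'->B->R'->D->plug->D
Char 2 ('G'): step: R->0, L->3 (L advanced); G->plug->B->R->F->L->C->refl->D->L'->E->R'->E->plug->E
Char 3 ('G'): step: R->1, L=3; G->plug->B->R->H->L->B->refl->A->L'->G->R'->F->plug->A
Char 4 ('A'): step: R->2, L=3; A->plug->F->R->B->L->G->refl->H->L'->C->R'->C->plug->C
Char 5 ('D'): step: R->3, L=3; D->plug->D->R->E->L->D->refl->C->L'->F->R'->H->plug->H
Char 6 ('G'): step: R->4, L=3; G->plug->B->R->C->L->H->refl->G->L'->B->R'->F->plug->A
Char 7 ('H'): step: R->5, L=3; H->plug->H->R->H->L->B->refl->A->L'->G->R'->C->plug->C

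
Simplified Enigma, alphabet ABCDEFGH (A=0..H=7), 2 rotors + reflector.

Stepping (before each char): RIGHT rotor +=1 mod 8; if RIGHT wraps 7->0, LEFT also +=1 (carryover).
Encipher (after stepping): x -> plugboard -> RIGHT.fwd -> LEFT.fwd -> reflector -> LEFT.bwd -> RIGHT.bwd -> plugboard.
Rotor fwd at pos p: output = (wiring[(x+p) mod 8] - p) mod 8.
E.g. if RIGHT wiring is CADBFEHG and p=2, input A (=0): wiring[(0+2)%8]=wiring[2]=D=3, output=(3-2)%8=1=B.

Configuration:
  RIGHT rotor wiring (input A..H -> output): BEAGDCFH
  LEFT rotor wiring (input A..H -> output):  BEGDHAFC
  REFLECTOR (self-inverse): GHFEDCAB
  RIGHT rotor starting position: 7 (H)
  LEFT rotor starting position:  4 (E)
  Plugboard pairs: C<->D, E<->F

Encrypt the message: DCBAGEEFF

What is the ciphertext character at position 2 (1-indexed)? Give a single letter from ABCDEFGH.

Char 1 ('D'): step: R->0, L->5 (L advanced); D->plug->C->R->A->L->D->refl->E->L'->D->R'->E->plug->F
Char 2 ('C'): step: R->1, L=5; C->plug->D->R->C->L->F->refl->C->L'->H->R'->B->plug->B

B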